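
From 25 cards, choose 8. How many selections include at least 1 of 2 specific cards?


Complement: C(25,8) - C(23,8) = 1081575 - 490314 = 591261

591261


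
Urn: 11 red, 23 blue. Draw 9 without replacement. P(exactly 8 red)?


Hypergeometric: C(11,8)×C(23,1)/C(34,9)
= 165×23/52451256 = 115/1589432

P(X=8) = 115/1589432 ≈ 0.01%


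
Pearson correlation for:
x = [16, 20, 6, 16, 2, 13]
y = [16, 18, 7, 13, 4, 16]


n=6, Σx=73, Σy=74, Σxy=1082, Σx²=1121, Σy²=1070
r = (6×1082 - 73×74)/√((6×1121 - 73²)(6×1070 - 74²))
= 1090/√(1397×944) = 1090/√1318768 ≈ 1090/1148.3762 ≈ 0.9492

r ≈ 0.9492


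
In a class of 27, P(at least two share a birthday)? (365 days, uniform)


P(all different) = Π(365-i)/365 for i=0..26
= 0.373141
P(match) = 1 - 0.373141 = 0.626859

P ≈ 0.6269 ≈ 62.69%


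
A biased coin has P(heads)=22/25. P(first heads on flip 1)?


Geometric: P(X=1) = (1-p)^(k-1)×p = (3/25)^0×22/25 = 22/25

P(X=1) = 22/25 ≈ 88.00%


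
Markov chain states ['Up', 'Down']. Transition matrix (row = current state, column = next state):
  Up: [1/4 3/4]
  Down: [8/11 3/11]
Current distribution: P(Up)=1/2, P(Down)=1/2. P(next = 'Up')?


P(next=Up) = Σᵢ P(now=i)×P(i→Up)
= 1/2×1/4 + 1/2×8/11
= 1/8 + 4/11 = 43/88

P = 43/88 ≈ 0.4886


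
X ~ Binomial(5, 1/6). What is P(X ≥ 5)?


P(X ≥ 5) = Σ P(X=i) for i=5..5
P(X=5) = 1/7776
Sum = 1/7776

P(X ≥ 5) = 1/7776 ≈ 0.01%


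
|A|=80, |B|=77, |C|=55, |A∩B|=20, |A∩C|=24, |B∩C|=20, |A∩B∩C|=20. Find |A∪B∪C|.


|A∪B∪C| = 80+77+55-20-24-20+20 = 168

|A∪B∪C| = 168


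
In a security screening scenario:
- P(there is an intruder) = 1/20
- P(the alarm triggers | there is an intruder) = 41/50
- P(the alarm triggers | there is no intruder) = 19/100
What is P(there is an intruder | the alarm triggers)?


Using Bayes' theorem:
P(A|B) = P(B|A)·P(A) / P(B)

P(the alarm triggers) = 41/50 × 1/20 + 19/100 × 19/20
= 41/1000 + 361/2000 = 443/2000

P(there is an intruder|the alarm triggers) = (41/1000) / (443/2000) = 82/443

P(there is an intruder|the alarm triggers) = 82/443 ≈ 18.51%


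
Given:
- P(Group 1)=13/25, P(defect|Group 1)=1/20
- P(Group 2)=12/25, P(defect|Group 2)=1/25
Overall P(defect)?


P(B) = Σ P(B|Aᵢ)×P(Aᵢ)
  1/20×13/25 = 13/500
  1/25×12/25 = 12/625
Sum = 113/2500

P(defect) = 113/2500 ≈ 4.52%


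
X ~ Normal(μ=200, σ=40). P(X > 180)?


z = (180-200)/40 = -0.5
P(X > 180) = 1 - P(Z ≤ -0.5) = 1 - 0.3085 = 0.6915

P(X > 180) ≈ 0.6915


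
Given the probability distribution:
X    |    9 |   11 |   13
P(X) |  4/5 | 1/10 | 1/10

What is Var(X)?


E[X] = 48/5
E[X²] = 469/5
Var(X) = E[X²] - (E[X])² = 469/5 - 2304/25 = 41/25

Var(X) = 41/25 ≈ 1.6400


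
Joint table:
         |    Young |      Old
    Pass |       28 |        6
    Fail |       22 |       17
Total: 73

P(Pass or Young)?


P(Pass∨Young) = P(Pass) + P(Young) - P(Pass∧Young)
= (34 + 50 - 28)/73 = 56/73

P = 56/73 ≈ 76.71%


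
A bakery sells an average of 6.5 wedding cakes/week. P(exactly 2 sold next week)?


Poisson(λ=6.5): P(X=2) = e^(-λ)×λ^k/k!
= e^(-6.5) × 6.5^2 / 2!
≈ 0.001503439193 × 42.25 / 2 ≈ 0.031760

P(X=2) ≈ 0.031760 ≈ 3.18%


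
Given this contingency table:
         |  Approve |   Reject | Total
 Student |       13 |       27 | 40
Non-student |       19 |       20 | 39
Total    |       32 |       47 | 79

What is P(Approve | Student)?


P(Approve | Student) = 13/(13+27) = 13/40

P(Approve|Student) = 13/40 ≈ 32.50%


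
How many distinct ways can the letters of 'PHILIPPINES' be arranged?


Letters: 11, freq: {'P': 3, 'H': 1, 'I': 3, 'L': 1, 'N': 1, 'E': 1, 'S': 1}
11!/(3!×1!×3!×1!×1!×1!×1!) = 39916800/36 = 1108800

1108800


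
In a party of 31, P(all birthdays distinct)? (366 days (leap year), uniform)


P(all different) = Π(366-i)/366 for i=0..30
= (366/366)×(365/366)×...×(336/366)
= 0.270541

P ≈ 0.2705 ≈ 27.05%


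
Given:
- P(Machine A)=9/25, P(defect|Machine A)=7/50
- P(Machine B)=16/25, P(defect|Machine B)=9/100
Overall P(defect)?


P(B) = Σ P(B|Aᵢ)×P(Aᵢ)
  7/50×9/25 = 63/1250
  9/100×16/25 = 36/625
Sum = 27/250

P(defect) = 27/250 ≈ 10.80%


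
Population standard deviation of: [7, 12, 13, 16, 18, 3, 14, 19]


Mean = 102/8 = 51/4
  (7-51/4)²=529/16
  (12-51/4)²=9/16
  (13-51/4)²=1/16
  (16-51/4)²=169/16
  (18-51/4)²=441/16
  (3-51/4)²=1521/16
  (14-51/4)²=25/16
  (19-51/4)²=625/16
Σ(x-μ)² = 415/2
σ² = (415/2)/8 = 415/16

σ = √(415/16) ≈ 5.0929


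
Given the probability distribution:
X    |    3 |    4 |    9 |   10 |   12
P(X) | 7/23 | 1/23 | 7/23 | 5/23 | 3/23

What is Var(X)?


E[X] = 174/23
E[X²] = 1578/23
Var(X) = E[X²] - (E[X])² = 1578/23 - 30276/529 = 6018/529

Var(X) = 6018/529 ≈ 11.3762


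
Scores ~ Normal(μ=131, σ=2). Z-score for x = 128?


z = (x - μ)/σ = (128 - 131)/2 = -1.5

z = -1.5


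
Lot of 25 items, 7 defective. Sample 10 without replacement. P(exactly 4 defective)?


Hypergeometric: C(7,4)×C(18,6)/C(25,10)
= 35×18564/3268760 = 1911/9614

P(X=4) = 1911/9614 ≈ 19.88%


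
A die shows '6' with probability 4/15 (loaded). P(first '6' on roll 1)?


Geometric: P(X=1) = (1-p)^(k-1)×p = (11/15)^0×4/15 = 4/15

P(X=1) = 4/15 ≈ 26.67%


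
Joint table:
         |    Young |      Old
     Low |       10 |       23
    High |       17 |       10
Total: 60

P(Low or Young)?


P(Low∨Young) = P(Low) + P(Young) - P(Low∧Young)
= (33 + 27 - 10)/60 = 50/60 = 5/6

P = 5/6 ≈ 83.33%


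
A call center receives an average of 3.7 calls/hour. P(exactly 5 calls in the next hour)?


Poisson(λ=3.7): P(X=5) = e^(-λ)×λ^k/k!
= e^(-3.7) × 3.7^5 / 5!
≈ 0.02472352647 × 693.43957 / 120 ≈ 0.142869

P(X=5) ≈ 0.142869 ≈ 14.29%


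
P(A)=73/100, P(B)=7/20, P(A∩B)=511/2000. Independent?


P(A)×P(B) = 511/2000
P(A∩B) = 511/2000
Equal ✓ → Independent

Yes, independent


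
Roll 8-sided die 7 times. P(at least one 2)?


P(no 2)^7 = (7/8)^7 = 823543/2097152
P(≥1) = 1 - 823543/2097152 = 1273609/2097152

P = 1273609/2097152 ≈ 60.73%


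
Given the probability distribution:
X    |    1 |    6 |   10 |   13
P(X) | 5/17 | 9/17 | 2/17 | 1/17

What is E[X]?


E[X] = Σ x·P(X=x)
= (1)×(5/17) + (6)×(9/17) + (10)×(2/17) + (13)×(1/17)
= 92/17

E[X] = 92/17


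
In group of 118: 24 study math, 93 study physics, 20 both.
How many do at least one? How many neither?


|A∪B| = 24+93-20 = 97
Neither = 118-97 = 21

At least one: 97; Neither: 21


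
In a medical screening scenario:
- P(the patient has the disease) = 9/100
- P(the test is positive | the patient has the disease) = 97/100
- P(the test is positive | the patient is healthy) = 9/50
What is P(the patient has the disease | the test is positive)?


Using Bayes' theorem:
P(A|B) = P(B|A)·P(A) / P(B)

P(the test is positive) = 97/100 × 9/100 + 9/50 × 91/100
= 873/10000 + 819/5000 = 2511/10000

P(the patient has the disease|the test is positive) = (873/10000) / (2511/10000) = 97/279

P(the patient has the disease|the test is positive) = 97/279 ≈ 34.77%


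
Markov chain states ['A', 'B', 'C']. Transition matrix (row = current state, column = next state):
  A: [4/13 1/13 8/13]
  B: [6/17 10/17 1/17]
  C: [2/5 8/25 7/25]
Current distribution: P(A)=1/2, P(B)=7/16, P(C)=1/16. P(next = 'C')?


P(next=C) = Σᵢ P(now=i)×P(i→C)
= 1/2×8/13 + 7/16×1/17 + 1/16×7/25
= 4/13 + 7/272 + 7/400 = 15511/44200

P = 15511/44200 ≈ 0.3509


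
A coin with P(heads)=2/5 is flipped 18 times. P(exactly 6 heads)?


Binomial: P(X=6) = C(18,6)×p^6×(1-p)^12
= 18564 × 64/15625 × 531441/244140625 = 631402926336/3814697265625

P(X=6) = 631402926336/3814697265625 ≈ 16.55%


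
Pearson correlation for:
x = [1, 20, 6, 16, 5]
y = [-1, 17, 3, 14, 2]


n=5, Σx=48, Σy=35, Σxy=591, Σx²=718, Σy²=499
r = (5×591 - 48×35)/√((5×718 - 48²)(5×499 - 35²))
= 1275/√(1286×1270) = 1275/√1633220 ≈ 1275/1277.9750 ≈ 0.9977

r ≈ 0.9977


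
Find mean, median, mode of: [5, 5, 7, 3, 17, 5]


Sorted: [3, 5, 5, 5, 7, 17]
Mean = 42/6 = 7
Median = 5
Freq: {5: 3, 7: 1, 3: 1, 17: 1}
Mode: [5]

Mean=7, Median=5, Mode=5


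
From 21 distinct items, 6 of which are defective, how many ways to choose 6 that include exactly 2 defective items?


Choose 2 of the 6 defective items and 4 of the other 15 items:
C(6,2)×C(15,4) = 15×1365 = 20475

20475


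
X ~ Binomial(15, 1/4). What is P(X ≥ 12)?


P(X ≥ 12) = Σ P(X=i) for i=12..15
P(X=12) = 12285/1073741824
P(X=13) = 945/1073741824
P(X=14) = 45/1073741824
P(X=15) = 1/1073741824
Sum = 3319/268435456

P(X ≥ 12) = 3319/268435456 ≈ 0.00%


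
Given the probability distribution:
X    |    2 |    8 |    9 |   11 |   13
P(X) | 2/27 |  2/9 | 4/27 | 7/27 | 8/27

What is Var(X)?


E[X] = 269/27
E[X²] = 2915/27
Var(X) = E[X²] - (E[X])² = 2915/27 - 72361/729 = 6344/729

Var(X) = 6344/729 ≈ 8.7023


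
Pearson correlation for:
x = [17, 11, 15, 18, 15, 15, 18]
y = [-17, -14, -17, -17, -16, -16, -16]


n=7, Σx=109, Σy=-113, Σxy=-1772, Σx²=1733, Σy²=1831
r = (7×(-1772) - 109×(-113))/√((7×1733 - 109²)(7×1831 - (-113)²))
= -87/√(250×48) = -87/√12000 ≈ -87/109.5445 ≈ -0.7942

r ≈ -0.7942


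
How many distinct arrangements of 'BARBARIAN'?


Letters: 9, freq: {'B': 2, 'A': 3, 'R': 2, 'I': 1, 'N': 1}
9!/(2!×3!×2!×1!×1!) = 362880/24 = 15120

15120


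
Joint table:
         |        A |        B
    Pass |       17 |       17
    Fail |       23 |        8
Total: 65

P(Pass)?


P(Pass) = (17+17)/65 = 34/65

P(Pass) = 34/65 ≈ 52.31%


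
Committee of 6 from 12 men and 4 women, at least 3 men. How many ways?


Count by #men:
  3M,3W: C(12,3)×C(4,3)=880
  4M,2W: C(12,4)×C(4,2)=2970
  5M,1W: C(12,5)×C(4,1)=3168
  6M,0W: C(12,6)×C(4,0)=924
Total = 7942

7942


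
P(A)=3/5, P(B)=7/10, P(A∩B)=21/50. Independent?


P(A)×P(B) = 21/50
P(A∩B) = 21/50
Equal ✓ → Independent

Yes, independent


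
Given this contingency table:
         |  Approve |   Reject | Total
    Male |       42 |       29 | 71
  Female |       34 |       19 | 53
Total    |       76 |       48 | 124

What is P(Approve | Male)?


P(Approve | Male) = 42/(42+29) = 42/71

P(Approve|Male) = 42/71 ≈ 59.15%


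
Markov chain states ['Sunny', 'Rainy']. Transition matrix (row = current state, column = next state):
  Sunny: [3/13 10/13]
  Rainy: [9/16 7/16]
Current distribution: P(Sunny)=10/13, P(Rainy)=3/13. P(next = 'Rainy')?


P(next=Rainy) = Σᵢ P(now=i)×P(i→Rainy)
= 10/13×10/13 + 3/13×7/16
= 100/169 + 21/208 = 1873/2704

P = 1873/2704 ≈ 0.6927


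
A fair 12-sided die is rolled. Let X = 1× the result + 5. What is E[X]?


E[die] = (1+12)/2 = 13/2
E[X] = 1×13/2 + 5 = 23/2

E[X] = 23/2


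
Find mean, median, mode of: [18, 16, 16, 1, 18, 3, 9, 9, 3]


Sorted: [1, 3, 3, 9, 9, 16, 16, 18, 18]
Mean = 93/9 = 31/3
Median = 9
Freq: {18: 2, 16: 2, 1: 1, 3: 2, 9: 2}
Mode: [3, 9, 16, 18]

Mean=31/3, Median=9, Mode=[3, 9, 16, 18]


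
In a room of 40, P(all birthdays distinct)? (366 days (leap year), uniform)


P(all different) = Π(366-i)/366 for i=0..39
= (366/366)×(365/366)×...×(327/366)
= 0.109455

P ≈ 0.1095 ≈ 10.95%


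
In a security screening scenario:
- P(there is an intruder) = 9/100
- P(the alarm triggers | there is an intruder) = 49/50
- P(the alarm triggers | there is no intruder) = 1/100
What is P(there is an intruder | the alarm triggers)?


Using Bayes' theorem:
P(A|B) = P(B|A)·P(A) / P(B)

P(the alarm triggers) = 49/50 × 9/100 + 1/100 × 91/100
= 441/5000 + 91/10000 = 973/10000

P(there is an intruder|the alarm triggers) = (441/5000) / (973/10000) = 126/139

P(there is an intruder|the alarm triggers) = 126/139 ≈ 90.65%


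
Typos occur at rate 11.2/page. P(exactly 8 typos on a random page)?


Poisson(λ=11.2): P(X=8) = e^(-λ)×λ^k/k!
= e^(-11.2) × 11.2^8 / 8!
≈ 1.367419607e-05 × 247596317.629 / 40320 ≈ 0.083970

P(X=8) ≈ 0.083970 ≈ 8.40%


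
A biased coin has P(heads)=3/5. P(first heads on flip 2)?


Geometric: P(X=2) = (1-p)^(k-1)×p = (2/5)^1×3/5 = 6/25

P(X=2) = 6/25 ≈ 24.00%


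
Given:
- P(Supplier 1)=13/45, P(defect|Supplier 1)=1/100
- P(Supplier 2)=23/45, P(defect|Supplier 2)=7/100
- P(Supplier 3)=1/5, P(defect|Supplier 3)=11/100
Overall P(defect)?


P(B) = Σ P(B|Aᵢ)×P(Aᵢ)
  1/100×13/45 = 13/4500
  7/100×23/45 = 161/4500
  11/100×1/5 = 11/500
Sum = 91/1500

P(defect) = 91/1500 ≈ 6.07%


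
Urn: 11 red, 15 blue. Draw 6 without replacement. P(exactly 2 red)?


Hypergeometric: C(11,2)×C(15,4)/C(26,6)
= 55×1365/230230 = 15/46

P(X=2) = 15/46 ≈ 32.61%


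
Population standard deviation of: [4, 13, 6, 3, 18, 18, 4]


Mean = 66/7
  (4-66/7)²=1444/49
  (13-66/7)²=625/49
  (6-66/7)²=576/49
  (3-66/7)²=2025/49
  (18-66/7)²=3600/49
  (18-66/7)²=3600/49
  (4-66/7)²=1444/49
Σ(x-μ)² = 1902/7
σ² = (1902/7)/7 = 1902/49

σ = √(1902/49) ≈ 6.2303


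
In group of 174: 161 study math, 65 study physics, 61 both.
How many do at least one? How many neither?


|A∪B| = 161+65-61 = 165
Neither = 174-165 = 9

At least one: 165; Neither: 9


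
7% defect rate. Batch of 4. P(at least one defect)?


P(all good) = (93/100)^4 = 74805201/100000000
P(≥1 defect) = 25194799/100000000

P = 25194799/100000000 ≈ 25.19%


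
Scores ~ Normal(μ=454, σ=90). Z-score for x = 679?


z = (x - μ)/σ = (679 - 454)/90 = 2.5

z = 2.5


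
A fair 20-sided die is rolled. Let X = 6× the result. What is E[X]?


E[die] = (1+20)/2 = 21/2
E[X] = 6 × 21/2 = 63

E[X] = 63


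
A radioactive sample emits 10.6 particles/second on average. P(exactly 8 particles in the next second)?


Poisson(λ=10.6): P(X=8) = e^(-λ)×λ^k/k!
= e^(-10.6) × 10.6^8 / 8!
≈ 2.491600973e-05 × 159384807.453 / 40320 ≈ 0.098493

P(X=8) ≈ 0.098493 ≈ 9.85%


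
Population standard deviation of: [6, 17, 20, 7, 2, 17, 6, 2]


Mean = 77/8
  (6-77/8)²=841/64
  (17-77/8)²=3481/64
  (20-77/8)²=6889/64
  (7-77/8)²=441/64
  (2-77/8)²=3721/64
  (17-77/8)²=3481/64
  (6-77/8)²=841/64
  (2-77/8)²=3721/64
Σ(x-μ)² = 2927/8
σ² = (2927/8)/8 = 2927/64

σ = √(2927/64) ≈ 6.7627


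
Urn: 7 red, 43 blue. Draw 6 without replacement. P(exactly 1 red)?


Hypergeometric: C(7,1)×C(43,5)/C(50,6)
= 7×962598/15890700 = 22919/54050

P(X=1) = 22919/54050 ≈ 42.40%


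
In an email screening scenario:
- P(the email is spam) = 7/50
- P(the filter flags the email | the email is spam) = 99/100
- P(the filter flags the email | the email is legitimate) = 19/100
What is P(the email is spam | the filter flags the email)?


Using Bayes' theorem:
P(A|B) = P(B|A)·P(A) / P(B)

P(the filter flags the email) = 99/100 × 7/50 + 19/100 × 43/50
= 693/5000 + 817/5000 = 151/500

P(the email is spam|the filter flags the email) = (693/5000) / (151/500) = 693/1510

P(the email is spam|the filter flags the email) = 693/1510 ≈ 45.89%


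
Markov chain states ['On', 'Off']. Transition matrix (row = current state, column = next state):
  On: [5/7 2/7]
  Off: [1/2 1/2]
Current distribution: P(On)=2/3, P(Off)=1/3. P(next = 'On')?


P(next=On) = Σᵢ P(now=i)×P(i→On)
= 2/3×5/7 + 1/3×1/2
= 10/21 + 1/6 = 9/14

P = 9/14 ≈ 0.6429


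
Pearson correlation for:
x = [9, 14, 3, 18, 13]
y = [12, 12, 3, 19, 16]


n=5, Σx=57, Σy=62, Σxy=835, Σx²=779, Σy²=914
r = (5×835 - 57×62)/√((5×779 - 57²)(5×914 - 62²))
= 641/√(646×726) = 641/√468996 ≈ 641/684.8328 ≈ 0.9360

r ≈ 0.9360


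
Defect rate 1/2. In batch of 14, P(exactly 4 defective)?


Binomial: P(X=4) = C(14,4)×p^4×(1-p)^10
= 1001 × 1/16 × 1/1024 = 1001/16384

P(X=4) = 1001/16384 ≈ 6.11%


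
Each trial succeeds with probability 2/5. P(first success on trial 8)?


Geometric: P(X=8) = (1-p)^(k-1)×p = (3/5)^7×2/5 = 4374/390625

P(X=8) = 4374/390625 ≈ 1.12%


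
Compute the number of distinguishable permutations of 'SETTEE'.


Letters: 6, freq: {'S': 1, 'E': 3, 'T': 2}
6!/(1!×3!×2!) = 720/12 = 60

60


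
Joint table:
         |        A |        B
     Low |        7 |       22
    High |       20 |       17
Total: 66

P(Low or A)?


P(Low∨A) = P(Low) + P(A) - P(Low∧A)
= (29 + 27 - 7)/66 = 49/66

P = 49/66 ≈ 74.24%


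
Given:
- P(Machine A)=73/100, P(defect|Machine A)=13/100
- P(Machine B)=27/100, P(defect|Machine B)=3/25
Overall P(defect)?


P(B) = Σ P(B|Aᵢ)×P(Aᵢ)
  13/100×73/100 = 949/10000
  3/25×27/100 = 81/2500
Sum = 1273/10000

P(defect) = 1273/10000 ≈ 12.73%


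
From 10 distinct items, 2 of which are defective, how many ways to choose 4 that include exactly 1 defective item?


Choose 1 of the 2 defective items and 3 of the other 8 items:
C(2,1)×C(8,3) = 2×56 = 112

112


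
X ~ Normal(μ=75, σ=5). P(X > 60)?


z = (60-75)/5 = -3.0
P(X > 60) = 1 - P(Z ≤ -3.0) = 1 - 0.0013 = 0.9987

P(X > 60) ≈ 0.9987


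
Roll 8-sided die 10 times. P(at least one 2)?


P(no 2)^10 = (7/8)^10 = 282475249/1073741824
P(≥1) = 1 - 282475249/1073741824 = 791266575/1073741824

P = 791266575/1073741824 ≈ 73.69%


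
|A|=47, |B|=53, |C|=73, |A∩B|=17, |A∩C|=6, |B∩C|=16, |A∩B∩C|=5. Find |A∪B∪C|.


|A∪B∪C| = 47+53+73-17-6-16+5 = 139

|A∪B∪C| = 139


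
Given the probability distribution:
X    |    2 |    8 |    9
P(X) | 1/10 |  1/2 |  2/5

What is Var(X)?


E[X] = 39/5
E[X²] = 324/5
Var(X) = E[X²] - (E[X])² = 324/5 - 1521/25 = 99/25

Var(X) = 99/25 ≈ 3.9600


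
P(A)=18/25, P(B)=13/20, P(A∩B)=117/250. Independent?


P(A)×P(B) = 117/250
P(A∩B) = 117/250
Equal ✓ → Independent

Yes, independent


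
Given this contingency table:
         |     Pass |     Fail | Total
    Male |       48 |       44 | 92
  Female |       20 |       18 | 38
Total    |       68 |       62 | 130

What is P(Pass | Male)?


P(Pass | Male) = 48/(48+44) = 48/92 = 12/23

P(Pass|Male) = 12/23 ≈ 52.17%


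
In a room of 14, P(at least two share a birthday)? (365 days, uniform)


P(all different) = Π(365-i)/365 for i=0..13
= 0.776897
P(match) = 1 - 0.776897 = 0.223103

P ≈ 0.2231 ≈ 22.31%


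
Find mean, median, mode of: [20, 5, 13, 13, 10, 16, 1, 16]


Sorted: [1, 5, 10, 13, 13, 16, 16, 20]
Mean = 94/8 = 47/4
Median = 13
Freq: {20: 1, 5: 1, 13: 2, 10: 1, 16: 2, 1: 1}
Mode: [13, 16]

Mean=47/4, Median=13, Mode=[13, 16]


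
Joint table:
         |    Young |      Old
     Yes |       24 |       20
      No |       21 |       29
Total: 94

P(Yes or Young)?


P(Yes∨Young) = P(Yes) + P(Young) - P(Yes∧Young)
= (44 + 45 - 24)/94 = 65/94

P = 65/94 ≈ 69.15%


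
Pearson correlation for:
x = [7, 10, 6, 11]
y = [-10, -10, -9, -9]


n=4, Σx=34, Σy=-38, Σxy=-323, Σx²=306, Σy²=362
r = (4×(-323) - 34×(-38))/√((4×306 - 34²)(4×362 - (-38)²))
= 0/√(68×4) = 0/√272 ≈ 0/16.4924 ≈ 0.0000

r ≈ 0.0000


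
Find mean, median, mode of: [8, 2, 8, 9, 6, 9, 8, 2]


Sorted: [2, 2, 6, 8, 8, 8, 9, 9]
Mean = 52/8 = 13/2
Median = 8
Freq: {8: 3, 2: 2, 9: 2, 6: 1}
Mode: [8]

Mean=13/2, Median=8, Mode=8


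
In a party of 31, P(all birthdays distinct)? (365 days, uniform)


P(all different) = Π(365-i)/365 for i=0..30
= (365/365)×(364/365)×...×(335/365)
= 0.269545

P ≈ 0.2695 ≈ 26.95%


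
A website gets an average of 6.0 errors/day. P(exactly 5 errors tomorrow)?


Poisson(λ=6.0): P(X=5) = e^(-λ)×λ^k/k!
= e^(-6.0) × 6.0^5 / 5!
≈ 0.002478752177 × 7776 / 120 ≈ 0.160623

P(X=5) ≈ 0.160623 ≈ 16.06%


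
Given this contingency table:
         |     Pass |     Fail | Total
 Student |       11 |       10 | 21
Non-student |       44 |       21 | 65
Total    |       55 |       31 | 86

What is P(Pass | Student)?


P(Pass | Student) = 11/(11+10) = 11/21

P(Pass|Student) = 11/21 ≈ 52.38%


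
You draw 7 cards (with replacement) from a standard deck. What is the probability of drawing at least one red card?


P(not a red card) = 26/52 = 1/2
P(none in 7 draws) = (1/2)^7 = 1/128
P(≥1 red card) = 1 - 1/128 = 127/128

P = 127/128 ≈ 99.22%


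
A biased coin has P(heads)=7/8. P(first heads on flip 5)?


Geometric: P(X=5) = (1-p)^(k-1)×p = (1/8)^4×7/8 = 7/32768

P(X=5) = 7/32768 ≈ 0.02%


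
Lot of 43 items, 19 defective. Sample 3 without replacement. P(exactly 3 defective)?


Hypergeometric: C(19,3)×C(24,0)/C(43,3)
= 969×1/12341 = 969/12341

P(X=3) = 969/12341 ≈ 7.85%


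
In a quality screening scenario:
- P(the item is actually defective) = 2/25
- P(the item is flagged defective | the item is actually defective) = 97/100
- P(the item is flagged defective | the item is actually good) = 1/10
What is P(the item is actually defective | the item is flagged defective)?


Using Bayes' theorem:
P(A|B) = P(B|A)·P(A) / P(B)

P(the item is flagged defective) = 97/100 × 2/25 + 1/10 × 23/25
= 97/1250 + 23/250 = 106/625

P(the item is actually defective|the item is flagged defective) = (97/1250) / (106/625) = 97/212

P(the item is actually defective|the item is flagged defective) = 97/212 ≈ 45.75%


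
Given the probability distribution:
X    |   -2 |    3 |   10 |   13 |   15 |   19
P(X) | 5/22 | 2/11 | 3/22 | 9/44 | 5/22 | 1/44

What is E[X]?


E[X] = Σ x·P(X=x)
= (-2)×(5/22) + (3)×(2/11) + (10)×(3/22) + (13)×(9/44) + (15)×(5/22) + (19)×(1/44)
= 175/22

E[X] = 175/22


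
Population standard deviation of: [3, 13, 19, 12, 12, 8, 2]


Mean = 69/7
  (3-69/7)²=2304/49
  (13-69/7)²=484/49
  (19-69/7)²=4096/49
  (12-69/7)²=225/49
  (12-69/7)²=225/49
  (8-69/7)²=169/49
  (2-69/7)²=3025/49
Σ(x-μ)² = 1504/7
σ² = (1504/7)/7 = 1504/49

σ = √(1504/49) ≈ 5.5402


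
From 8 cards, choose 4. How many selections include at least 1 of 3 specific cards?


Complement: C(8,4) - C(5,4) = 70 - 5 = 65

65


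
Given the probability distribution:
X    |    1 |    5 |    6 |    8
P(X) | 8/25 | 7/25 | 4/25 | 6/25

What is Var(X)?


E[X] = 23/5
E[X²] = 711/25
Var(X) = E[X²] - (E[X])² = 711/25 - 529/25 = 182/25

Var(X) = 182/25 ≈ 7.2800


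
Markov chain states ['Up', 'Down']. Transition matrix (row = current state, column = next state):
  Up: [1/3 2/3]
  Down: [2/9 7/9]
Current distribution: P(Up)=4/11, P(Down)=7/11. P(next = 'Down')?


P(next=Down) = Σᵢ P(now=i)×P(i→Down)
= 4/11×2/3 + 7/11×7/9
= 8/33 + 49/99 = 73/99

P = 73/99 ≈ 0.7374


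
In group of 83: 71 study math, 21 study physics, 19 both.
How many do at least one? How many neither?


|A∪B| = 71+21-19 = 73
Neither = 83-73 = 10

At least one: 73; Neither: 10


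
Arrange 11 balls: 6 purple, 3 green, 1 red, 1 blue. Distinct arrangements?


11!/(6!×3!×1!×1!) = 9240

9240


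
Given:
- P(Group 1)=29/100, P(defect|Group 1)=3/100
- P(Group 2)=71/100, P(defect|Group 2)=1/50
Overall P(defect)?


P(B) = Σ P(B|Aᵢ)×P(Aᵢ)
  3/100×29/100 = 87/10000
  1/50×71/100 = 71/5000
Sum = 229/10000

P(defect) = 229/10000 ≈ 2.29%


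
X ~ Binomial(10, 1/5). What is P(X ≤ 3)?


P(X ≤ 3) = Σ P(X=i) for i=0..3
P(X=0) = 1048576/9765625
P(X=1) = 524288/1953125
P(X=2) = 589824/1953125
P(X=3) = 393216/1953125
Sum = 8585216/9765625

P(X ≤ 3) = 8585216/9765625 ≈ 87.91%


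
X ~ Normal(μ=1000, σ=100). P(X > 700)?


z = (700-1000)/100 = -3.0
P(X > 700) = 1 - P(Z ≤ -3.0) = 1 - 0.0013 = 0.9987

P(X > 700) ≈ 0.9987


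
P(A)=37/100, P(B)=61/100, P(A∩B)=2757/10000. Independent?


P(A)×P(B) = 2257/10000
P(A∩B) = 2757/10000
Not equal → NOT independent

No, not independent


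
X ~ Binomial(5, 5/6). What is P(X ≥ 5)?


P(X ≥ 5) = Σ P(X=i) for i=5..5
P(X=5) = 3125/7776
Sum = 3125/7776

P(X ≥ 5) = 3125/7776 ≈ 40.19%


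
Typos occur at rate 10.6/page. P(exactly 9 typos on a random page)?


Poisson(λ=10.6): P(X=9) = e^(-λ)×λ^k/k!
= e^(-10.6) × 10.6^9 / 9!
≈ 2.491600973e-05 × 1689478959 / 362880 ≈ 0.116003

P(X=9) ≈ 0.116003 ≈ 11.60%


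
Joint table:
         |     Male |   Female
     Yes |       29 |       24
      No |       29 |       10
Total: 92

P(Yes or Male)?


P(Yes∨Male) = P(Yes) + P(Male) - P(Yes∧Male)
= (53 + 58 - 29)/92 = 82/92 = 41/46

P = 41/46 ≈ 89.13%


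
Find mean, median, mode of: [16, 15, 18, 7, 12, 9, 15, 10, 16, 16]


Sorted: [7, 9, 10, 12, 15, 15, 16, 16, 16, 18]
Mean = 134/10 = 67/5
Median = 15
Freq: {16: 3, 15: 2, 18: 1, 7: 1, 12: 1, 9: 1, 10: 1}
Mode: [16]

Mean=67/5, Median=15, Mode=16


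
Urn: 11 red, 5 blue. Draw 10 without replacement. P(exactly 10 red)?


Hypergeometric: C(11,10)×C(5,0)/C(16,10)
= 11×1/8008 = 1/728

P(X=10) = 1/728 ≈ 0.14%


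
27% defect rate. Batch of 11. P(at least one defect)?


P(all good) = (73/100)^11 = 313726685568359708377/10000000000000000000000
P(≥1 defect) = 9686273314431640291623/10000000000000000000000

P = 9686273314431640291623/10000000000000000000000 ≈ 96.86%


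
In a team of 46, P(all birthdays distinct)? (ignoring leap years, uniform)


P(all different) = Π(365-i)/365 for i=0..45
= (365/365)×(364/365)×...×(320/365)
= 0.051747

P ≈ 0.0517 ≈ 5.17%


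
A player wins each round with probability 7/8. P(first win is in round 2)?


Geometric: P(X=2) = (1-p)^(k-1)×p = (1/8)^1×7/8 = 7/64

P(X=2) = 7/64 ≈ 10.94%


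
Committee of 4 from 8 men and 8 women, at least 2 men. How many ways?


Count by #men:
  2M,2W: C(8,2)×C(8,2)=784
  3M,1W: C(8,3)×C(8,1)=448
  4M,0W: C(8,4)×C(8,0)=70
Total = 1302

1302


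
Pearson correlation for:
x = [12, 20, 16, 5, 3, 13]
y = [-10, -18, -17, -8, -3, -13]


n=6, Σx=69, Σy=-69, Σxy=-970, Σx²=1003, Σy²=955
r = (6×(-970) - 69×(-69))/√((6×1003 - 69²)(6×955 - (-69)²))
= -1059/√(1257×969) = -1059/√1218033 ≈ -1059/1103.6453 ≈ -0.9595

r ≈ -0.9595


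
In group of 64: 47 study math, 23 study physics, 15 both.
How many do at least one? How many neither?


|A∪B| = 47+23-15 = 55
Neither = 64-55 = 9

At least one: 55; Neither: 9


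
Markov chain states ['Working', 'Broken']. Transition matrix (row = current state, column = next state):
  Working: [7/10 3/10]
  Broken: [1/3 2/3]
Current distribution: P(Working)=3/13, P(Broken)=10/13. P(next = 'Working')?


P(next=Working) = Σᵢ P(now=i)×P(i→Working)
= 3/13×7/10 + 10/13×1/3
= 21/130 + 10/39 = 163/390

P = 163/390 ≈ 0.4179


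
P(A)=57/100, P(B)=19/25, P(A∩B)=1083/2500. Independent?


P(A)×P(B) = 1083/2500
P(A∩B) = 1083/2500
Equal ✓ → Independent

Yes, independent


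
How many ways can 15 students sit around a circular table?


Circular arrangements of 15 distinct objects: fix one position to break rotational symmetry.
(n-1)! = 14! = 87178291200

87178291200


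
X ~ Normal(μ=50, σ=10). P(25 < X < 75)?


z₁=(25-50)/10=-2.5, z₂=(75-50)/10=2.5
P = Φ(2.5) - Φ(-2.5) = 0.993790 - 0.006210 = 0.987580 ≈ 0.9876

P(25 < X < 75) ≈ 0.9876


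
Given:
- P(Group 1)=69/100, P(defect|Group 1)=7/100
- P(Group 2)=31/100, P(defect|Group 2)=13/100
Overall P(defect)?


P(B) = Σ P(B|Aᵢ)×P(Aᵢ)
  7/100×69/100 = 483/10000
  13/100×31/100 = 403/10000
Sum = 443/5000

P(defect) = 443/5000 ≈ 8.86%


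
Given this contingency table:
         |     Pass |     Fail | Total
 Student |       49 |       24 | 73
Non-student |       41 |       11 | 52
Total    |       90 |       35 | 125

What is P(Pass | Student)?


P(Pass | Student) = 49/(49+24) = 49/73

P(Pass|Student) = 49/73 ≈ 67.12%


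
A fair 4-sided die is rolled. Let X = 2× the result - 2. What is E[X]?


E[die] = (1+4)/2 = 5/2
E[X] = 2×5/2 - 2 = 3

E[X] = 3


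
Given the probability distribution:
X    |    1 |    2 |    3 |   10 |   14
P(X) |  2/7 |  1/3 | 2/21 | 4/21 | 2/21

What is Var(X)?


E[X] = 94/21
E[X²] = 844/21
Var(X) = E[X²] - (E[X])² = 844/21 - 8836/441 = 8888/441

Var(X) = 8888/441 ≈ 20.1542


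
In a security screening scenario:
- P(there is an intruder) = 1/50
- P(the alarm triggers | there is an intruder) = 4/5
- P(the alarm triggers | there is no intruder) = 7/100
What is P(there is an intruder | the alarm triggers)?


Using Bayes' theorem:
P(A|B) = P(B|A)·P(A) / P(B)

P(the alarm triggers) = 4/5 × 1/50 + 7/100 × 49/50
= 2/125 + 343/5000 = 423/5000

P(there is an intruder|the alarm triggers) = (2/125) / (423/5000) = 80/423

P(there is an intruder|the alarm triggers) = 80/423 ≈ 18.91%


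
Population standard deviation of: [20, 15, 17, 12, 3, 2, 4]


Mean = 73/7
  (20-73/7)²=4489/49
  (15-73/7)²=1024/49
  (17-73/7)²=2116/49
  (12-73/7)²=121/49
  (3-73/7)²=2704/49
  (2-73/7)²=3481/49
  (4-73/7)²=2025/49
Σ(x-μ)² = 2280/7
σ² = (2280/7)/7 = 2280/49

σ = √(2280/49) ≈ 6.8213


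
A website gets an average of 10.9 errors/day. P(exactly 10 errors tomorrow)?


Poisson(λ=10.9): P(X=10) = e^(-λ)×λ^k/k!
= e^(-10.9) × 10.9^10 / 10!
≈ 1.8458234e-05 × 23673636745.9 / 3628800 ≈ 0.120418

P(X=10) ≈ 0.120418 ≈ 12.04%


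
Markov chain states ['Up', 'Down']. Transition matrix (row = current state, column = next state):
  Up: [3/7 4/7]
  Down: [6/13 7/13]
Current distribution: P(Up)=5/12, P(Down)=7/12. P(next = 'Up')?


P(next=Up) = Σᵢ P(now=i)×P(i→Up)
= 5/12×3/7 + 7/12×6/13
= 5/28 + 7/26 = 163/364

P = 163/364 ≈ 0.4478


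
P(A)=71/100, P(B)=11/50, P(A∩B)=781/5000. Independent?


P(A)×P(B) = 781/5000
P(A∩B) = 781/5000
Equal ✓ → Independent

Yes, independent


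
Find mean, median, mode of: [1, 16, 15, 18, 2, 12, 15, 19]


Sorted: [1, 2, 12, 15, 15, 16, 18, 19]
Mean = 98/8 = 49/4
Median = 15
Freq: {1: 1, 16: 1, 15: 2, 18: 1, 2: 1, 12: 1, 19: 1}
Mode: [15]

Mean=49/4, Median=15, Mode=15


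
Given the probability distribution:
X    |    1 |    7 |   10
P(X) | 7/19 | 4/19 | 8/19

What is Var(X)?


E[X] = 115/19
E[X²] = 1003/19
Var(X) = E[X²] - (E[X])² = 1003/19 - 13225/361 = 5832/361

Var(X) = 5832/361 ≈ 16.1551


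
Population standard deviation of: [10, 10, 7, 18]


Mean = 45/4
  (10-45/4)²=25/16
  (10-45/4)²=25/16
  (7-45/4)²=289/16
  (18-45/4)²=729/16
Σ(x-μ)² = 267/4
σ² = (267/4)/4 = 267/16

σ = √(267/16) ≈ 4.0850


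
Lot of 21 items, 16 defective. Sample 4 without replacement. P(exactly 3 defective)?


Hypergeometric: C(16,3)×C(5,1)/C(21,4)
= 560×5/5985 = 80/171

P(X=3) = 80/171 ≈ 46.78%


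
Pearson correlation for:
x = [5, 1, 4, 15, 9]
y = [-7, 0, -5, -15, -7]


n=5, Σx=34, Σy=-34, Σxy=-343, Σx²=348, Σy²=348
r = (5×(-343) - 34×(-34))/√((5×348 - 34²)(5×348 - (-34)²))
= -559/√(584×584) = -559/√341056 ≈ -559/584.0000 ≈ -0.9572

r ≈ -0.9572


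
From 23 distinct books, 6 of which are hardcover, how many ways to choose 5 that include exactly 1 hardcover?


Choose 1 of the 6 hardcovers and 4 of the other 17 books:
C(6,1)×C(17,4) = 6×2380 = 14280

14280


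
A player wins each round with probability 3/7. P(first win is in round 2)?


Geometric: P(X=2) = (1-p)^(k-1)×p = (4/7)^1×3/7 = 12/49

P(X=2) = 12/49 ≈ 24.49%


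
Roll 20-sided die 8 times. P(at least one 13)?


P(no 13)^8 = (19/20)^8 = 16983563041/25600000000
P(≥1) = 1 - 16983563041/25600000000 = 8616436959/25600000000

P = 8616436959/25600000000 ≈ 33.66%


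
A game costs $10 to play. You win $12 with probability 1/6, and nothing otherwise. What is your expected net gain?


E[gain] = (12-10)×1/6 + (-10)×5/6
= 1/3 - 25/3 = -8

Expected net gain = $-8 ≈ $-8.00


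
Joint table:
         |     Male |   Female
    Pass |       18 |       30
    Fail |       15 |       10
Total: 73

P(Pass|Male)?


P(Pass|Male) = 18/(18+15) = 18/33 = 6/11

P = 6/11 ≈ 54.55%


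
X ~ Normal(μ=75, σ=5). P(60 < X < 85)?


z₁=(60-75)/5=-3.0, z₂=(85-75)/5=2.0
P = Φ(2.0) - Φ(-3.0) = 0.977250 - 0.001350 = 0.975900 ≈ 0.9759

P(60 < X < 85) ≈ 0.9759


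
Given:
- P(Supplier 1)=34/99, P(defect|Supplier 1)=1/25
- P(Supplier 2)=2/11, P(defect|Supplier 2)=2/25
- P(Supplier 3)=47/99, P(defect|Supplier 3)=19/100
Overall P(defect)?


P(B) = Σ P(B|Aᵢ)×P(Aᵢ)
  1/25×34/99 = 34/2475
  2/25×2/11 = 4/275
  19/100×47/99 = 893/9900
Sum = 391/3300

P(defect) = 391/3300 ≈ 11.85%


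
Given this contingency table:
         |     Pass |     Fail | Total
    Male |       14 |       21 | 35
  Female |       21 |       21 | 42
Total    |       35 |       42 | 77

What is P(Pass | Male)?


P(Pass | Male) = 14/(14+21) = 14/35 = 2/5

P(Pass|Male) = 2/5 ≈ 40.00%


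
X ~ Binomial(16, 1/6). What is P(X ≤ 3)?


P(X ≤ 3) = Σ P(X=i) for i=0..3
P(X=0) = 152587890625/2821109907456
P(X=1) = 30517578125/176319369216
P(X=2) = 30517578125/117546246144
P(X=3) = 42724609375/176319369216
Sum = 2056884765625/2821109907456

P(X ≤ 3) = 2056884765625/2821109907456 ≈ 72.91%


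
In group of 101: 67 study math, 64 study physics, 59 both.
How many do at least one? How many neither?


|A∪B| = 67+64-59 = 72
Neither = 101-72 = 29

At least one: 72; Neither: 29


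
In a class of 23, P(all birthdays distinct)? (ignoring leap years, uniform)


P(all different) = Π(365-i)/365 for i=0..22
= (365/365)×(364/365)×...×(343/365)
= 0.492703

P ≈ 0.4927 ≈ 49.27%


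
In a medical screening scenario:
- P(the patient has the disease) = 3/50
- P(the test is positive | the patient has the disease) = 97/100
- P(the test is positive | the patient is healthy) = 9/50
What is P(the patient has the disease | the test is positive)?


Using Bayes' theorem:
P(A|B) = P(B|A)·P(A) / P(B)

P(the test is positive) = 97/100 × 3/50 + 9/50 × 47/50
= 291/5000 + 423/2500 = 1137/5000

P(the patient has the disease|the test is positive) = (291/5000) / (1137/5000) = 97/379

P(the patient has the disease|the test is positive) = 97/379 ≈ 25.59%


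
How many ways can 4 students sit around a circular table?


Circular arrangements of 4 distinct objects: fix one position to break rotational symmetry.
(n-1)! = 3! = 6

6


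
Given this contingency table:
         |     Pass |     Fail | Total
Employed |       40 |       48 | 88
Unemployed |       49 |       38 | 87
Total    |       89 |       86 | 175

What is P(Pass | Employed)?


P(Pass | Employed) = 40/(40+48) = 40/88 = 5/11

P(Pass|Employed) = 5/11 ≈ 45.45%


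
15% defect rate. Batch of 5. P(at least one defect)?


P(all good) = (17/20)^5 = 1419857/3200000
P(≥1 defect) = 1780143/3200000

P = 1780143/3200000 ≈ 55.63%


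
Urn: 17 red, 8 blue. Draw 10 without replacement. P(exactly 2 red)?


Hypergeometric: C(17,2)×C(8,8)/C(25,10)
= 136×1/3268760 = 1/24035

P(X=2) = 1/24035 ≈ 0.00%


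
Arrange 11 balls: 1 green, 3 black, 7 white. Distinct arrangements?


11!/(1!×3!×7!) = 1320

1320


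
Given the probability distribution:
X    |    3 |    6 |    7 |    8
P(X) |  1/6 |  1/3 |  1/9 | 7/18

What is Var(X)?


E[X] = 115/18
E[X²] = 263/6
Var(X) = E[X²] - (E[X])² = 263/6 - 13225/324 = 977/324

Var(X) = 977/324 ≈ 3.0154


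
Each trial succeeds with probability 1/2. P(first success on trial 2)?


Geometric: P(X=2) = (1-p)^(k-1)×p = (1/2)^1×1/2 = 1/4

P(X=2) = 1/4 ≈ 25.00%


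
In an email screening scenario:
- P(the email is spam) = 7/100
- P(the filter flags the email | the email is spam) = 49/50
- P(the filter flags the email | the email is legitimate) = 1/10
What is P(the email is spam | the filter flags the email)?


Using Bayes' theorem:
P(A|B) = P(B|A)·P(A) / P(B)

P(the filter flags the email) = 49/50 × 7/100 + 1/10 × 93/100
= 343/5000 + 93/1000 = 101/625

P(the email is spam|the filter flags the email) = (343/5000) / (101/625) = 343/808

P(the email is spam|the filter flags the email) = 343/808 ≈ 42.45%


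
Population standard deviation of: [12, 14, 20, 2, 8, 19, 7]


Mean = 82/7
  (12-82/7)²=4/49
  (14-82/7)²=256/49
  (20-82/7)²=3364/49
  (2-82/7)²=4624/49
  (8-82/7)²=676/49
  (19-82/7)²=2601/49
  (7-82/7)²=1089/49
Σ(x-μ)² = 1802/7
σ² = (1802/7)/7 = 1802/49

σ = √(1802/49) ≈ 6.0643


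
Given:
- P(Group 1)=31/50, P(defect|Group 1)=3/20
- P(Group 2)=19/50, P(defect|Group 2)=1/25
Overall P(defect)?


P(B) = Σ P(B|Aᵢ)×P(Aᵢ)
  3/20×31/50 = 93/1000
  1/25×19/50 = 19/1250
Sum = 541/5000

P(defect) = 541/5000 ≈ 10.82%


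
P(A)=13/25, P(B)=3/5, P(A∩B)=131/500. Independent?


P(A)×P(B) = 39/125
P(A∩B) = 131/500
Not equal → NOT independent

No, not independent


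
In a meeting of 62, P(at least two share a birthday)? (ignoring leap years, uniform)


P(all different) = Π(365-i)/365 for i=0..61
= 0.004090
P(match) = 1 - 0.004090 = 0.995910

P ≈ 0.9959 ≈ 99.59%


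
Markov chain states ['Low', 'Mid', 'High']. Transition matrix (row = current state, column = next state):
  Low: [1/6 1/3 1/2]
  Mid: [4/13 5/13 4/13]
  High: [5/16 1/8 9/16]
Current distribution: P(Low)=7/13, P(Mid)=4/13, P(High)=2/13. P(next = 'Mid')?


P(next=Mid) = Σᵢ P(now=i)×P(i→Mid)
= 7/13×1/3 + 4/13×5/13 + 2/13×1/8
= 7/39 + 20/169 + 1/52 = 643/2028

P = 643/2028 ≈ 0.3171


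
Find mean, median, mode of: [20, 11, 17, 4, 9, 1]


Sorted: [1, 4, 9, 11, 17, 20]
Mean = 62/6 = 31/3
Median = 10
Freq: {20: 1, 11: 1, 17: 1, 4: 1, 9: 1, 1: 1}
Mode: No mode

Mean=31/3, Median=10, Mode=No mode


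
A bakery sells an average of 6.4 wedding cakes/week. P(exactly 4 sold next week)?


Poisson(λ=6.4): P(X=4) = e^(-λ)×λ^k/k!
= e^(-6.4) × 6.4^4 / 4!
≈ 0.001661557273 × 1677.7216 / 24 ≈ 0.116151

P(X=4) ≈ 0.116151 ≈ 11.62%


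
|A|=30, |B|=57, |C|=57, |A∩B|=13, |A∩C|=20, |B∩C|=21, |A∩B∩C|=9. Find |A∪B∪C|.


|A∪B∪C| = 30+57+57-13-20-21+9 = 99

|A∪B∪C| = 99


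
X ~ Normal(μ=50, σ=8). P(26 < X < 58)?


z₁=(26-50)/8=-3.0, z₂=(58-50)/8=1.0
P = Φ(1.0) - Φ(-3.0) = 0.841345 - 0.001350 = 0.839995 ≈ 0.8400

P(26 < X < 58) ≈ 0.8400


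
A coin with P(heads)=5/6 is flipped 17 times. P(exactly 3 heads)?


Binomial: P(X=3) = C(17,3)×p^3×(1-p)^14
= 680 × 125/216 × 1/78364164096 = 10625/2115832430592

P(X=3) = 10625/2115832430592 ≈ 0.00%


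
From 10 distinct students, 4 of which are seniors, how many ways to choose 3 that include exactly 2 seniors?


Choose 2 of the 4 seniors and 1 of the other 6 students:
C(4,2)×C(6,1) = 6×6 = 36

36


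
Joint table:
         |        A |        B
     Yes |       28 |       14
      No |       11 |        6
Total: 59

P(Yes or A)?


P(Yes∨A) = P(Yes) + P(A) - P(Yes∧A)
= (42 + 39 - 28)/59 = 53/59

P = 53/59 ≈ 89.83%


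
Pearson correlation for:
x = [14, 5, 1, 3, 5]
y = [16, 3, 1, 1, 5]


n=5, Σx=28, Σy=26, Σxy=268, Σx²=256, Σy²=292
r = (5×268 - 28×26)/√((5×256 - 28²)(5×292 - 26²))
= 612/√(496×784) = 612/√388864 ≈ 612/623.5896 ≈ 0.9814

r ≈ 0.9814


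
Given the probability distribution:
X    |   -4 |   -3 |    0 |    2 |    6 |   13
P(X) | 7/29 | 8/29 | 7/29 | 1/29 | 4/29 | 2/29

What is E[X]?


E[X] = Σ x·P(X=x)
= (-4)×(7/29) + (-3)×(8/29) + (0)×(7/29) + (2)×(1/29) + (6)×(4/29) + (13)×(2/29)
= 0

E[X] = 0


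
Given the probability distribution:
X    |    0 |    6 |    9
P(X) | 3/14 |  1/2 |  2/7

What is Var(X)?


E[X] = 39/7
E[X²] = 288/7
Var(X) = E[X²] - (E[X])² = 288/7 - 1521/49 = 495/49

Var(X) = 495/49 ≈ 10.1020


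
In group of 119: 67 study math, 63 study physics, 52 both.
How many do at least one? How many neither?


|A∪B| = 67+63-52 = 78
Neither = 119-78 = 41

At least one: 78; Neither: 41


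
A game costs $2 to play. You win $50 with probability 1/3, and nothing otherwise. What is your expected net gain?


E[gain] = (50-2)×1/3 + (-2)×2/3
= 16 - 4/3 = 44/3

Expected net gain = $44/3 ≈ $14.67
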